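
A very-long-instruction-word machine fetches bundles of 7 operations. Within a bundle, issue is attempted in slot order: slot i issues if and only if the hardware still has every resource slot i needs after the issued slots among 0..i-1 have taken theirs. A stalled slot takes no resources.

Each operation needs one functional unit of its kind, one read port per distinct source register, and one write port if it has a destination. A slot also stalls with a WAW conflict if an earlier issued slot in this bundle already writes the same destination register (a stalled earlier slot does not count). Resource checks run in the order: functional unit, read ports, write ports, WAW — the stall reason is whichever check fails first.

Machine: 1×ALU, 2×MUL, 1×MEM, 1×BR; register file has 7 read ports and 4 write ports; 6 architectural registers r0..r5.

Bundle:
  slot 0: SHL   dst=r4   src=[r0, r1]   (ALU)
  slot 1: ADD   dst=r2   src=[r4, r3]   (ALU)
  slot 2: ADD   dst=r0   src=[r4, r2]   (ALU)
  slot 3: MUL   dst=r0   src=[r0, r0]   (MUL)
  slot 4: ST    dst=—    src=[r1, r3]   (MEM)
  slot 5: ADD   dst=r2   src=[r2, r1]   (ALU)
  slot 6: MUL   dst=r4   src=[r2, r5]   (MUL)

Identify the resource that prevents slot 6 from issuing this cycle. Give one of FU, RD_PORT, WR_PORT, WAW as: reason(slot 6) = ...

  0. ALU→r4 ⇒ go  {0A/2Mu/1Ld/1B | 5r 3w}
  1. ALU→r2 ⇒ no(FU)  {0A/2Mu/1Ld/1B | 5r 3w}
  2. ALU→r0 ⇒ no(FU)  {0A/2Mu/1Ld/1B | 5r 3w}
  3. MUL→r0 ⇒ go  {0A/1Mu/1Ld/1B | 4r 2w}
  4. MEM ⇒ go  {0A/1Mu/0Ld/1B | 2r 2w}
  5. ALU→r2 ⇒ no(FU)  {0A/1Mu/0Ld/1B | 2r 2w}
  6. MUL→r4 ⇒ no(WAW)  {0A/1Mu/0Ld/1B | 2r 2w}

reason(slot 6) = WAW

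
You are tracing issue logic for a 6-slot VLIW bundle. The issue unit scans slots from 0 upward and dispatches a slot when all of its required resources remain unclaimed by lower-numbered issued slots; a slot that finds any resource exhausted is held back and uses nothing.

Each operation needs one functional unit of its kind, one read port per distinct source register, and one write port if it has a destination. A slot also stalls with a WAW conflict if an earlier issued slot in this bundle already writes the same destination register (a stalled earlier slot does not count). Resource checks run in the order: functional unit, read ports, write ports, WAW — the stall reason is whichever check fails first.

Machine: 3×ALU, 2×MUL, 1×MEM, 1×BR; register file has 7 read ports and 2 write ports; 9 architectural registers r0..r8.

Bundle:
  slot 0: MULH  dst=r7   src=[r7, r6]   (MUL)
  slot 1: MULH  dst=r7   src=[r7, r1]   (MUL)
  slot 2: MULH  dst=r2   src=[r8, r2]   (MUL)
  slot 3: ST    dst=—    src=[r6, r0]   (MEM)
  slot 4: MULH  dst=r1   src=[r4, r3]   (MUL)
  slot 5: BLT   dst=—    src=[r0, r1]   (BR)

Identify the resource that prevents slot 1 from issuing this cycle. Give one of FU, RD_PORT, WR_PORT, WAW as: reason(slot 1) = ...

[0] MUL needs rd=2 wr=1: ok; after: ALU=3 MUL=1 MEM=1 BR=1, R=5, W=1
[1] MUL needs rd=2 wr=1: WAW; after: ALU=3 MUL=1 MEM=1 BR=1, R=5, W=1
[2] MUL needs rd=2 wr=1: ok; after: ALU=3 MUL=0 MEM=1 BR=1, R=3, W=0
[3] MEM needs rd=2 wr=0: ok; after: ALU=3 MUL=0 MEM=0 BR=1, R=1, W=0
[4] MUL needs rd=2 wr=1: FU; after: ALU=3 MUL=0 MEM=0 BR=1, R=1, W=0
[5] BR needs rd=2 wr=0: RD_PORT; after: ALU=3 MUL=0 MEM=0 BR=1, R=1, W=0

reason(slot 1) = WAW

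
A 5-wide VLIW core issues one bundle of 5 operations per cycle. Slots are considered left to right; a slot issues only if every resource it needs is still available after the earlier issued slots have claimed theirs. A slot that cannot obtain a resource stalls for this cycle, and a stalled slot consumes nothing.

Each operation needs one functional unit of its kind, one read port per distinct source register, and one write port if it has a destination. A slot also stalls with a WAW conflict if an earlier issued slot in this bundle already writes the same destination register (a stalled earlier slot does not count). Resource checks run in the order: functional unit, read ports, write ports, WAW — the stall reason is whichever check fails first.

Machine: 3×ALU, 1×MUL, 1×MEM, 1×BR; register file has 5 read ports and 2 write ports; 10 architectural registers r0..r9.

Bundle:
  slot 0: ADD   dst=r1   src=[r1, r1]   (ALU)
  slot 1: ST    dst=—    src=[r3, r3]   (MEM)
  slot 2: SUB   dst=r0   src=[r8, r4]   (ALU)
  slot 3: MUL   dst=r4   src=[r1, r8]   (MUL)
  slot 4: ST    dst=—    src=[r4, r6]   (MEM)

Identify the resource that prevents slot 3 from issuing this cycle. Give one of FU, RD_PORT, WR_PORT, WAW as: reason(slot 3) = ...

reason(slot 3) = RD_PORT

slot 0 (ALU): ISSUE — free A2,Mu1,Ld1,B1 rp4 wp1
slot 1 (MEM): ISSUE — free A2,Mu1,Ld0,B1 rp3 wp1
slot 2 (ALU): ISSUE — free A1,Mu1,Ld0,B1 rp1 wp0
slot 3 (MUL): stall RD_PORT — free A1,Mu1,Ld0,B1 rp1 wp0
slot 4 (MEM): stall FU — free A1,Mu1,Ld0,B1 rp1 wp0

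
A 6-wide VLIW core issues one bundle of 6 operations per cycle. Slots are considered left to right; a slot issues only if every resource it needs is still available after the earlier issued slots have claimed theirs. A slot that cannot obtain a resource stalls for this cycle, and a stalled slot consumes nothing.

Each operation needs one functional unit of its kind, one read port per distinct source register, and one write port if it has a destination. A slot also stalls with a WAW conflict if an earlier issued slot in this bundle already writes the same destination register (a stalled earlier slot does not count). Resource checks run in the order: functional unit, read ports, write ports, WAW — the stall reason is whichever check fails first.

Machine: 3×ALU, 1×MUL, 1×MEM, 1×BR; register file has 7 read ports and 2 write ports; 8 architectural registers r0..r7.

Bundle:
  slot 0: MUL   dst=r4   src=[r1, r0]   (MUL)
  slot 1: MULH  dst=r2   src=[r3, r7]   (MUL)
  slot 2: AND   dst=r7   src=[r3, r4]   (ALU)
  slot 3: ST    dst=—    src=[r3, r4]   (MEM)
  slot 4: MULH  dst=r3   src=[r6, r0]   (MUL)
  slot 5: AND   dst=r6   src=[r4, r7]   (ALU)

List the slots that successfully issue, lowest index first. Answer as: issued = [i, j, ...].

(0) want 1×MUL +2rd +1wr — yes → AL3|MU0|ME1|BR1|rd5|wr1
(1) want 1×MUL +2rd +1wr — FU → AL3|MU0|ME1|BR1|rd5|wr1
(2) want 1×ALU +2rd +1wr — yes → AL2|MU0|ME1|BR1|rd3|wr0
(3) want 1×MEM +2rd +0wr — yes → AL2|MU0|ME0|BR1|rd1|wr0
(4) want 1×MUL +2rd +1wr — FU → AL2|MU0|ME0|BR1|rd1|wr0
(5) want 1×ALU +2rd +1wr — RD_PORT → AL2|MU0|ME0|BR1|rd1|wr0

issued = [0, 2, 3]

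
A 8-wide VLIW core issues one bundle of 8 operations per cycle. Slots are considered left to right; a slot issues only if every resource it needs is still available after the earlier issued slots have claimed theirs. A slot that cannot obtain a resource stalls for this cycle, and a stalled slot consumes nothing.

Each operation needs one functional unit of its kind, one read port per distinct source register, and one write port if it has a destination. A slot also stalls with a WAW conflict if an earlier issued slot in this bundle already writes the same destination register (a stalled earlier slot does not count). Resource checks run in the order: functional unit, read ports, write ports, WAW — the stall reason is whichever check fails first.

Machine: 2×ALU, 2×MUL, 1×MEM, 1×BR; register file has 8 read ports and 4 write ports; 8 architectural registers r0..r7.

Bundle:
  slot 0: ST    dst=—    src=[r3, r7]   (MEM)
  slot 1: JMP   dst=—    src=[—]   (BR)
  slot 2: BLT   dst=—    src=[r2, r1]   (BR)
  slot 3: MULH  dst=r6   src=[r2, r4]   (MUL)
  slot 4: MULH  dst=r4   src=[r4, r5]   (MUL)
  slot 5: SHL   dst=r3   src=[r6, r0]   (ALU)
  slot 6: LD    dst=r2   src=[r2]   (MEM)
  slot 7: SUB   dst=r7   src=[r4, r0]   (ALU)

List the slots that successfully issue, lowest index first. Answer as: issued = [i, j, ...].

issued = [0, 1, 3, 4, 5]

(0) want 1×MEM +2rd +0wr — yes → AL2|MU2|ME0|BR1|rd6|wr4
(1) want 1×BR +0rd +0wr — yes → AL2|MU2|ME0|BR0|rd6|wr4
(2) want 1×BR +2rd +0wr — FU → AL2|MU2|ME0|BR0|rd6|wr4
(3) want 1×MUL +2rd +1wr — yes → AL2|MU1|ME0|BR0|rd4|wr3
(4) want 1×MUL +2rd +1wr — yes → AL2|MU0|ME0|BR0|rd2|wr2
(5) want 1×ALU +2rd +1wr — yes → AL1|MU0|ME0|BR0|rd0|wr1
(6) want 1×MEM +1rd +1wr — FU → AL1|MU0|ME0|BR0|rd0|wr1
(7) want 1×ALU +2rd +1wr — RD_PORT → AL1|MU0|ME0|BR0|rd0|wr1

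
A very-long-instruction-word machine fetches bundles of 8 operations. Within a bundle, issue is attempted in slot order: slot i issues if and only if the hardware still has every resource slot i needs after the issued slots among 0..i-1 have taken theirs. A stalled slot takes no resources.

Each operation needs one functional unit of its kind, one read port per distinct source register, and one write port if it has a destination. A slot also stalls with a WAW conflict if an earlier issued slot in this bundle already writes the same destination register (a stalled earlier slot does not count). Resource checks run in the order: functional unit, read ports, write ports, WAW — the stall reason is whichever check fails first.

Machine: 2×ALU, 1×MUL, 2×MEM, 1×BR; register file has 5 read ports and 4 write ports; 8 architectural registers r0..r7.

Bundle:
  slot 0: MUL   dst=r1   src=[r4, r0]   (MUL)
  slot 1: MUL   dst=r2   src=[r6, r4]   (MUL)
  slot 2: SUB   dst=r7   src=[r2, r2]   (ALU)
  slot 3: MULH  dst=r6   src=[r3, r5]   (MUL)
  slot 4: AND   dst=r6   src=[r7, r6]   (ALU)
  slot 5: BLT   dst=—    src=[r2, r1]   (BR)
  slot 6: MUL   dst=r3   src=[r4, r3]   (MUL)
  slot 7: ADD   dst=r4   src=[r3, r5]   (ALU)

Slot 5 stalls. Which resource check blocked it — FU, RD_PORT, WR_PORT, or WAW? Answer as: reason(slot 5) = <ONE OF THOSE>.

reason(slot 5) = RD_PORT

(0) want 1×MUL +2rd +1wr — yes → AL2|MU0|ME2|BR1|rd3|wr3
(1) want 1×MUL +2rd +1wr — FU → AL2|MU0|ME2|BR1|rd3|wr3
(2) want 1×ALU +1rd +1wr — yes → AL1|MU0|ME2|BR1|rd2|wr2
(3) want 1×MUL +2rd +1wr — FU → AL1|MU0|ME2|BR1|rd2|wr2
(4) want 1×ALU +2rd +1wr — yes → AL0|MU0|ME2|BR1|rd0|wr1
(5) want 1×BR +2rd +0wr — RD_PORT → AL0|MU0|ME2|BR1|rd0|wr1
(6) want 1×MUL +2rd +1wr — FU → AL0|MU0|ME2|BR1|rd0|wr1
(7) want 1×ALU +2rd +1wr — FU → AL0|MU0|ME2|BR1|rd0|wr1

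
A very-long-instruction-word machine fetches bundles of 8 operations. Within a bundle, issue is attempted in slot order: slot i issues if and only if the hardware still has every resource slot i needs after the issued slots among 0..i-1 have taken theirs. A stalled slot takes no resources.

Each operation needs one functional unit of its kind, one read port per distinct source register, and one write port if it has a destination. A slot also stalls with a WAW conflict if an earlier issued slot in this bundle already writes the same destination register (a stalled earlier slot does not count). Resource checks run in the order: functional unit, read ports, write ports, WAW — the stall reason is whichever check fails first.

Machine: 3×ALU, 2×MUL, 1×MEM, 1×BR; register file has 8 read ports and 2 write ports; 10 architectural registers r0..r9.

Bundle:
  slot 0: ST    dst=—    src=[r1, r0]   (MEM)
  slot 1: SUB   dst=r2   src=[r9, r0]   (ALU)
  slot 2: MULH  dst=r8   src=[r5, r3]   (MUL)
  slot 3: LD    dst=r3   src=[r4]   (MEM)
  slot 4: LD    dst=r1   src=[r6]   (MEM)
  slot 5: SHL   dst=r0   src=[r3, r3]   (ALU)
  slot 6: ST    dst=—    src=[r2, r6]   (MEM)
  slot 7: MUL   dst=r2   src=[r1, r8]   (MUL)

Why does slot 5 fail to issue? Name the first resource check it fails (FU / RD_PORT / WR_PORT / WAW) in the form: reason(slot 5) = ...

reason(slot 5) = WR_PORT

(0) want 1×MEM +2rd +0wr — yes → AL3|MU2|ME0|BR1|rd6|wr2
(1) want 1×ALU +2rd +1wr — yes → AL2|MU2|ME0|BR1|rd4|wr1
(2) want 1×MUL +2rd +1wr — yes → AL2|MU1|ME0|BR1|rd2|wr0
(3) want 1×MEM +1rd +1wr — FU → AL2|MU1|ME0|BR1|rd2|wr0
(4) want 1×MEM +1rd +1wr — FU → AL2|MU1|ME0|BR1|rd2|wr0
(5) want 1×ALU +1rd +1wr — WR_PORT → AL2|MU1|ME0|BR1|rd2|wr0
(6) want 1×MEM +2rd +0wr — FU → AL2|MU1|ME0|BR1|rd2|wr0
(7) want 1×MUL +2rd +1wr — WR_PORT → AL2|MU1|ME0|BR1|rd2|wr0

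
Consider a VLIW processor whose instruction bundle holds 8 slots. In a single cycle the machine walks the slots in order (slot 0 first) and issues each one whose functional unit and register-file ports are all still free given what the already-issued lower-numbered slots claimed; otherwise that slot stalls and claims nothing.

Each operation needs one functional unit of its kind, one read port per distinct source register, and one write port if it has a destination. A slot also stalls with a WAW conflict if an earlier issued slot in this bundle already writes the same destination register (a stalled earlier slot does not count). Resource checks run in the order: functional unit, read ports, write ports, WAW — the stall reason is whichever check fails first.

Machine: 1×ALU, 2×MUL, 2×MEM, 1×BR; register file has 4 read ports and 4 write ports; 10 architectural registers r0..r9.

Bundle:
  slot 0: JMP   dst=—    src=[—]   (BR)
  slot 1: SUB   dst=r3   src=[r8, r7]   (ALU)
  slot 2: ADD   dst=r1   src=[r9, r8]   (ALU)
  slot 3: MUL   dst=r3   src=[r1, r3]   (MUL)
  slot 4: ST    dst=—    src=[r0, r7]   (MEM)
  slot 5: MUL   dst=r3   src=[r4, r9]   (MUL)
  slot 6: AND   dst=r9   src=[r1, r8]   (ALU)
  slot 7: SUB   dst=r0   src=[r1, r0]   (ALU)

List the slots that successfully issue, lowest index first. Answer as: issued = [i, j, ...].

issued = [0, 1, 4]

(0) want 1×BR +0rd +0wr — yes → AL1|MU2|ME2|BR0|rd4|wr4
(1) want 1×ALU +2rd +1wr — yes → AL0|MU2|ME2|BR0|rd2|wr3
(2) want 1×ALU +2rd +1wr — FU → AL0|MU2|ME2|BR0|rd2|wr3
(3) want 1×MUL +2rd +1wr — WAW → AL0|MU2|ME2|BR0|rd2|wr3
(4) want 1×MEM +2rd +0wr — yes → AL0|MU2|ME1|BR0|rd0|wr3
(5) want 1×MUL +2rd +1wr — RD_PORT → AL0|MU2|ME1|BR0|rd0|wr3
(6) want 1×ALU +2rd +1wr — FU → AL0|MU2|ME1|BR0|rd0|wr3
(7) want 1×ALU +2rd +1wr — FU → AL0|MU2|ME1|BR0|rd0|wr3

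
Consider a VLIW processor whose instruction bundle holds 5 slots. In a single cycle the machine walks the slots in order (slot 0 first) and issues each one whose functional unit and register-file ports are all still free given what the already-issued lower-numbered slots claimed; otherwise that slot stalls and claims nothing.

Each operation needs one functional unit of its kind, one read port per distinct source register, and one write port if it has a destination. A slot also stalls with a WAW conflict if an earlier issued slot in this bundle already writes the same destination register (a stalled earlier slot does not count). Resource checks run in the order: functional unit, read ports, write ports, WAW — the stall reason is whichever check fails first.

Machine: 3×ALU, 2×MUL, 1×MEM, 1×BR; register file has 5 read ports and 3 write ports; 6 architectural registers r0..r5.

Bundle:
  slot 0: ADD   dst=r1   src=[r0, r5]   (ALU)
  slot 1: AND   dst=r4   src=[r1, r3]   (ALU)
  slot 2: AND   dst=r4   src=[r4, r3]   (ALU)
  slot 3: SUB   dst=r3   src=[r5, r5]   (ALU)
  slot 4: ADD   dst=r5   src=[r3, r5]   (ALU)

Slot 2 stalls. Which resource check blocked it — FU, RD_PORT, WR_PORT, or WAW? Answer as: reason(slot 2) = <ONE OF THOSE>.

reason(slot 2) = RD_PORT

#0 ALU src=r0,r5 dispatched  <A:2 Mu:2 Ld:1 B:1 rd:3 wr:2>
#1 ALU src=r1,r3 dispatched  <A:1 Mu:2 Ld:1 B:1 rd:1 wr:1>
#2 ALU src=r4,r3 held:RD_PORT  <A:1 Mu:2 Ld:1 B:1 rd:1 wr:1>
#3 ALU src=r5,r5 dispatched  <A:0 Mu:2 Ld:1 B:1 rd:0 wr:0>
#4 ALU src=r3,r5 held:FU  <A:0 Mu:2 Ld:1 B:1 rd:0 wr:0>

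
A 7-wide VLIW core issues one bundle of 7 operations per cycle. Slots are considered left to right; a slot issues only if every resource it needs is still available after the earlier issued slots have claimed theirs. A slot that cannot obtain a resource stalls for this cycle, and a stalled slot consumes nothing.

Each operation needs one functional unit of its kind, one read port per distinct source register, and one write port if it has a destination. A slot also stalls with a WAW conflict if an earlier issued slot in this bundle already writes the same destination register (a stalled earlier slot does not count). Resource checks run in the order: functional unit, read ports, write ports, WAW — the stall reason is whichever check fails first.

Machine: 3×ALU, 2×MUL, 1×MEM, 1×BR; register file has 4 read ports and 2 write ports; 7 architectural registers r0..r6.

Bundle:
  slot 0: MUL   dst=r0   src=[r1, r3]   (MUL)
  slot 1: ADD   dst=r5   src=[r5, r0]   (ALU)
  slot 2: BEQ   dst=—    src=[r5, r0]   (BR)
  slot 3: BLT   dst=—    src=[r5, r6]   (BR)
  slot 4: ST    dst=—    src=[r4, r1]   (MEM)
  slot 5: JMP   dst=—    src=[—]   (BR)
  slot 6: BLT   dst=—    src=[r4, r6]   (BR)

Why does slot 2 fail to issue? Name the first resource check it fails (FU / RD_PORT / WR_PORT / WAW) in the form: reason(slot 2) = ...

reason(slot 2) = RD_PORT

  0. MUL→r0 ⇒ go  {3A/1Mu/1Ld/1B | 2r 1w}
  1. ALU→r5 ⇒ go  {2A/1Mu/1Ld/1B | 0r 0w}
  2. BR ⇒ no(RD_PORT)  {2A/1Mu/1Ld/1B | 0r 0w}
  3. BR ⇒ no(RD_PORT)  {2A/1Mu/1Ld/1B | 0r 0w}
  4. MEM ⇒ no(RD_PORT)  {2A/1Mu/1Ld/1B | 0r 0w}
  5. BR ⇒ go  {2A/1Mu/1Ld/0B | 0r 0w}
  6. BR ⇒ no(FU)  {2A/1Mu/1Ld/0B | 0r 0w}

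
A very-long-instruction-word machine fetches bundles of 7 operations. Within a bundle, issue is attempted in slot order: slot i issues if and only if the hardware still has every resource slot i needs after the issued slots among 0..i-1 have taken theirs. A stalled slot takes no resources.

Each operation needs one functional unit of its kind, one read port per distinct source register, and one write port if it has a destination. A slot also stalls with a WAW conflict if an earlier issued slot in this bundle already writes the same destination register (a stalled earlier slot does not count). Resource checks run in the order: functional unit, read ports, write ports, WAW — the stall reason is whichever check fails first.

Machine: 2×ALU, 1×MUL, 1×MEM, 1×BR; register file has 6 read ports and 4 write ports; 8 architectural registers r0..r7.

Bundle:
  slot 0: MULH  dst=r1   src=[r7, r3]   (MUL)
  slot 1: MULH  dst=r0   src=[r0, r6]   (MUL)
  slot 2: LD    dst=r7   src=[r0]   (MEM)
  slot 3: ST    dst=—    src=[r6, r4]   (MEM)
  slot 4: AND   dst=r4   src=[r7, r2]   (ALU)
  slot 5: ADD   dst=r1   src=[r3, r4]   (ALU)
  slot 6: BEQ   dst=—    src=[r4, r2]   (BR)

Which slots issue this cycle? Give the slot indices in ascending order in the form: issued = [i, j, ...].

issued = [0, 2, 4]

  0. MUL→r1 ⇒ go  {2A/0Mu/1Ld/1B | 4r 3w}
  1. MUL→r0 ⇒ no(FU)  {2A/0Mu/1Ld/1B | 4r 3w}
  2. MEM→r7 ⇒ go  {2A/0Mu/0Ld/1B | 3r 2w}
  3. MEM ⇒ no(FU)  {2A/0Mu/0Ld/1B | 3r 2w}
  4. ALU→r4 ⇒ go  {1A/0Mu/0Ld/1B | 1r 1w}
  5. ALU→r1 ⇒ no(RD_PORT)  {1A/0Mu/0Ld/1B | 1r 1w}
  6. BR ⇒ no(RD_PORT)  {1A/0Mu/0Ld/1B | 1r 1w}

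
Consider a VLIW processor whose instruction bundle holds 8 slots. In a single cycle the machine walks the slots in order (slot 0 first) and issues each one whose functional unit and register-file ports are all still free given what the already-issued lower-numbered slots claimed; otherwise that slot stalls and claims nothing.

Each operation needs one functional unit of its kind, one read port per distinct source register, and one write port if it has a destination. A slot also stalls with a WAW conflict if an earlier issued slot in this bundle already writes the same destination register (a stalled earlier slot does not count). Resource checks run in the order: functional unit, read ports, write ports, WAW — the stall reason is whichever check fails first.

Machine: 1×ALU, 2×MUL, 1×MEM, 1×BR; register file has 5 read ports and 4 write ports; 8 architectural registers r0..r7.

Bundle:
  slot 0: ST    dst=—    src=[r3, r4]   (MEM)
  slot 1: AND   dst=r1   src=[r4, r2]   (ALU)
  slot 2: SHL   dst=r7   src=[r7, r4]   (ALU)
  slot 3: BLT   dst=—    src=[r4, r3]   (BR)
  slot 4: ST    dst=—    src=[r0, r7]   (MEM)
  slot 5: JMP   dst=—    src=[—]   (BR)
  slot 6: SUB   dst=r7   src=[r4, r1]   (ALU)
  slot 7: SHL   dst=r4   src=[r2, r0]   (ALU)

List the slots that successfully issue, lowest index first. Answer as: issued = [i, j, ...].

(0) want 1×MEM +2rd +0wr — yes → AL1|MU2|ME0|BR1|rd3|wr4
(1) want 1×ALU +2rd +1wr — yes → AL0|MU2|ME0|BR1|rd1|wr3
(2) want 1×ALU +2rd +1wr — FU → AL0|MU2|ME0|BR1|rd1|wr3
(3) want 1×BR +2rd +0wr — RD_PORT → AL0|MU2|ME0|BR1|rd1|wr3
(4) want 1×MEM +2rd +0wr — FU → AL0|MU2|ME0|BR1|rd1|wr3
(5) want 1×BR +0rd +0wr — yes → AL0|MU2|ME0|BR0|rd1|wr3
(6) want 1×ALU +2rd +1wr — FU → AL0|MU2|ME0|BR0|rd1|wr3
(7) want 1×ALU +2rd +1wr — FU → AL0|MU2|ME0|BR0|rd1|wr3

issued = [0, 1, 5]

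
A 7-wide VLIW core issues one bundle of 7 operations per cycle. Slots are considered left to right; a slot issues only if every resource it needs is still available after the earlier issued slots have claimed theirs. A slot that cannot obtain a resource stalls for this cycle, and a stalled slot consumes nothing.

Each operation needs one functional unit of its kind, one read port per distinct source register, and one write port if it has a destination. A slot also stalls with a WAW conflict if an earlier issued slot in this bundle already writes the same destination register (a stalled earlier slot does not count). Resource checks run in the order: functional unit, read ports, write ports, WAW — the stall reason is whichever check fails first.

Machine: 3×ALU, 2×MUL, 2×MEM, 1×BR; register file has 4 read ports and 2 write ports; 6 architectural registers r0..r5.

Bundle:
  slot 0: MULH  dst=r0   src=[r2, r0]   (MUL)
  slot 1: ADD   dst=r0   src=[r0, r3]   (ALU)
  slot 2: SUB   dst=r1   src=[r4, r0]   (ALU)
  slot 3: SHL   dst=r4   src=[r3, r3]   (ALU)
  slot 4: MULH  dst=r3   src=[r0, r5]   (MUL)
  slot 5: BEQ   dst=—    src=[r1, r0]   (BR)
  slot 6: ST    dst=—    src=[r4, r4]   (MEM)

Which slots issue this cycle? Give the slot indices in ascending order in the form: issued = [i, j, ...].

issued = [0, 2]

[0] MUL needs rd=2 wr=1: ok; after: ALU=3 MUL=1 MEM=2 BR=1, R=2, W=1
[1] ALU needs rd=2 wr=1: WAW; after: ALU=3 MUL=1 MEM=2 BR=1, R=2, W=1
[2] ALU needs rd=2 wr=1: ok; after: ALU=2 MUL=1 MEM=2 BR=1, R=0, W=0
[3] ALU needs rd=1 wr=1: RD_PORT; after: ALU=2 MUL=1 MEM=2 BR=1, R=0, W=0
[4] MUL needs rd=2 wr=1: RD_PORT; after: ALU=2 MUL=1 MEM=2 BR=1, R=0, W=0
[5] BR needs rd=2 wr=0: RD_PORT; after: ALU=2 MUL=1 MEM=2 BR=1, R=0, W=0
[6] MEM needs rd=1 wr=0: RD_PORT; after: ALU=2 MUL=1 MEM=2 BR=1, R=0, W=0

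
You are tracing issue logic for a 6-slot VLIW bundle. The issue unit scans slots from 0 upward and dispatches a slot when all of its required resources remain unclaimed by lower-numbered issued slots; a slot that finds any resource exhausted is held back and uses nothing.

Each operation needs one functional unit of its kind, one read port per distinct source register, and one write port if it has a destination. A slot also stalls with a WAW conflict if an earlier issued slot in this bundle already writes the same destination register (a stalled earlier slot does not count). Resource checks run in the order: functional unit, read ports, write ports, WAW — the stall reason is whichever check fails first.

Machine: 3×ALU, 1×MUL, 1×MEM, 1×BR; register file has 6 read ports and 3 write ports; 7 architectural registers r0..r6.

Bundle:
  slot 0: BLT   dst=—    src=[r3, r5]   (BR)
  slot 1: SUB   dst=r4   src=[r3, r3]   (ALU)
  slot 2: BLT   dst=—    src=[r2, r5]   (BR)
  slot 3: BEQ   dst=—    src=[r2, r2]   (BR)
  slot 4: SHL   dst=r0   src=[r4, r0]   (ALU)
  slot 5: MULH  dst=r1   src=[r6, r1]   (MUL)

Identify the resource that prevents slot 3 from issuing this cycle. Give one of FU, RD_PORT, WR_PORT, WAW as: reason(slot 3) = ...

[0] BR needs rd=2 wr=0: ok; after: ALU=3 MUL=1 MEM=1 BR=0, R=4, W=3
[1] ALU needs rd=1 wr=1: ok; after: ALU=2 MUL=1 MEM=1 BR=0, R=3, W=2
[2] BR needs rd=2 wr=0: FU; after: ALU=2 MUL=1 MEM=1 BR=0, R=3, W=2
[3] BR needs rd=1 wr=0: FU; after: ALU=2 MUL=1 MEM=1 BR=0, R=3, W=2
[4] ALU needs rd=2 wr=1: ok; after: ALU=1 MUL=1 MEM=1 BR=0, R=1, W=1
[5] MUL needs rd=2 wr=1: RD_PORT; after: ALU=1 MUL=1 MEM=1 BR=0, R=1, W=1

reason(slot 3) = FU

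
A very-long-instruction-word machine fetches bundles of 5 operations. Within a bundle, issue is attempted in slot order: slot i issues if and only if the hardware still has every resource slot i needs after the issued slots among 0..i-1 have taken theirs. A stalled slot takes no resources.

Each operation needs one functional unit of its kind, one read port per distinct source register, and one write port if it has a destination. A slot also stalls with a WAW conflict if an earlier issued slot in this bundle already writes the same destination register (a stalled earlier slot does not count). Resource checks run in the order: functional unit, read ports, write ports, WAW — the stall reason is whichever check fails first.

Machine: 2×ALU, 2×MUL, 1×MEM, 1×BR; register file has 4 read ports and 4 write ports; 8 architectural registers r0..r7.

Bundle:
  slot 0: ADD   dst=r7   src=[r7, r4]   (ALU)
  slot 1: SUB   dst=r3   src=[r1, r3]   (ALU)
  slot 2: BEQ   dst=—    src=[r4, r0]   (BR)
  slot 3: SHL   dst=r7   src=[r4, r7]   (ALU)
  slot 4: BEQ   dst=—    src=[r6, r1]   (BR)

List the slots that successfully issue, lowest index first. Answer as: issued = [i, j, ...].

  0. ALU→r7 ⇒ go  {1A/2Mu/1Ld/1B | 2r 3w}
  1. ALU→r3 ⇒ go  {0A/2Mu/1Ld/1B | 0r 2w}
  2. BR ⇒ no(RD_PORT)  {0A/2Mu/1Ld/1B | 0r 2w}
  3. ALU→r7 ⇒ no(FU)  {0A/2Mu/1Ld/1B | 0r 2w}
  4. BR ⇒ no(RD_PORT)  {0A/2Mu/1Ld/1B | 0r 2w}

issued = [0, 1]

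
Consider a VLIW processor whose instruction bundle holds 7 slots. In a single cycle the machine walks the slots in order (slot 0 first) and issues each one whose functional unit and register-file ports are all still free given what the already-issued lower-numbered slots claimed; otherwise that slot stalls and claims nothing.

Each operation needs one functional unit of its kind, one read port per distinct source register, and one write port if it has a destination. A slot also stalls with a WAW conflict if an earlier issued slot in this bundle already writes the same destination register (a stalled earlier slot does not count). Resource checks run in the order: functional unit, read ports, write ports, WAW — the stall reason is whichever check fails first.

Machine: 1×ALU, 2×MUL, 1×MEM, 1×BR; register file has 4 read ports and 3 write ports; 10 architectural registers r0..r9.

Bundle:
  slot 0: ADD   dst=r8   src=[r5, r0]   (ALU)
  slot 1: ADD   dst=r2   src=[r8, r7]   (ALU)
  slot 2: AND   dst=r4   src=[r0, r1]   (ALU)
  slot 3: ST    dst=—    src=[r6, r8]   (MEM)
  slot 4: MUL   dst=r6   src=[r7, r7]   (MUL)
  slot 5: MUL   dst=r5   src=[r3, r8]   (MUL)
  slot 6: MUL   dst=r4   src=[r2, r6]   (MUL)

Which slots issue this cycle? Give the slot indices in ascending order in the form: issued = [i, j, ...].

issued = [0, 3]

slot 0 (ALU): ISSUE — free A0,Mu2,Ld1,B1 rp2 wp2
slot 1 (ALU): stall FU — free A0,Mu2,Ld1,B1 rp2 wp2
slot 2 (ALU): stall FU — free A0,Mu2,Ld1,B1 rp2 wp2
slot 3 (MEM): ISSUE — free A0,Mu2,Ld0,B1 rp0 wp2
slot 4 (MUL): stall RD_PORT — free A0,Mu2,Ld0,B1 rp0 wp2
slot 5 (MUL): stall RD_PORT — free A0,Mu2,Ld0,B1 rp0 wp2
slot 6 (MUL): stall RD_PORT — free A0,Mu2,Ld0,B1 rp0 wp2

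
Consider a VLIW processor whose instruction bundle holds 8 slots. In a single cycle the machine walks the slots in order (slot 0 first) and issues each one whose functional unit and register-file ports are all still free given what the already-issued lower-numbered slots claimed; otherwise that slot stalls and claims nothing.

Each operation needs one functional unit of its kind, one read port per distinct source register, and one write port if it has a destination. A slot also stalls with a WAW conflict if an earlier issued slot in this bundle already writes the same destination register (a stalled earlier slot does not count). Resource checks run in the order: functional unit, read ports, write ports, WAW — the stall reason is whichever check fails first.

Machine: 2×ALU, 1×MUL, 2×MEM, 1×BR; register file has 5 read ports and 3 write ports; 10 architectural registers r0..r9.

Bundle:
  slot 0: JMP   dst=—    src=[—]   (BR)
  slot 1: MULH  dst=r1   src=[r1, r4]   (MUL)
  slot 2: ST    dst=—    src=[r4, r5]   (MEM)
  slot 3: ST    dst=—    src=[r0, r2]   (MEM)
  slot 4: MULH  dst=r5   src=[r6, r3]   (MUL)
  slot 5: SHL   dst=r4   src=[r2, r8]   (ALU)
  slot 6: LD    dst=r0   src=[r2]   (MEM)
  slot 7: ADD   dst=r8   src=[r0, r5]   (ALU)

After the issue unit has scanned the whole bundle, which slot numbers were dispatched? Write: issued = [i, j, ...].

issued = [0, 1, 2, 6]

slot 0 (BR): ISSUE — free A2,Mu1,Ld2,B0 rp5 wp3
slot 1 (MUL): ISSUE — free A2,Mu0,Ld2,B0 rp3 wp2
slot 2 (MEM): ISSUE — free A2,Mu0,Ld1,B0 rp1 wp2
slot 3 (MEM): stall RD_PORT — free A2,Mu0,Ld1,B0 rp1 wp2
slot 4 (MUL): stall FU — free A2,Mu0,Ld1,B0 rp1 wp2
slot 5 (ALU): stall RD_PORT — free A2,Mu0,Ld1,B0 rp1 wp2
slot 6 (MEM): ISSUE — free A2,Mu0,Ld0,B0 rp0 wp1
slot 7 (ALU): stall RD_PORT — free A2,Mu0,Ld0,B0 rp0 wp1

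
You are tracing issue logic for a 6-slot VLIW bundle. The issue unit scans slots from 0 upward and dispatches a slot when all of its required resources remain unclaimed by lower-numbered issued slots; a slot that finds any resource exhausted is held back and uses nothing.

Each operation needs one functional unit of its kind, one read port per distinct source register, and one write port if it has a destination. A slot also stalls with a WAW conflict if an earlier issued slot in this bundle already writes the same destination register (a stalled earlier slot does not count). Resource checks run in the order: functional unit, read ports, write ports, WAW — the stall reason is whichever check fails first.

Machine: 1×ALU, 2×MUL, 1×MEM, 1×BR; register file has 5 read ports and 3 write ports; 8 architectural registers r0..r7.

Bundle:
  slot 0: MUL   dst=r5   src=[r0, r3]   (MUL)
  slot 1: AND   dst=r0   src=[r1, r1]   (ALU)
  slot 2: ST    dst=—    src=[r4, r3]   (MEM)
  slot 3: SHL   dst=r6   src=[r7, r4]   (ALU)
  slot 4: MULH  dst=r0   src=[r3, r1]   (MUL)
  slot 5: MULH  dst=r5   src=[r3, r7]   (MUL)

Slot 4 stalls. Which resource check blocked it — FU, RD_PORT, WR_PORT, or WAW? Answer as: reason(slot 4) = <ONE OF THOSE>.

[0] MUL needs rd=2 wr=1: ok; after: ALU=1 MUL=1 MEM=1 BR=1, R=3, W=2
[1] ALU needs rd=1 wr=1: ok; after: ALU=0 MUL=1 MEM=1 BR=1, R=2, W=1
[2] MEM needs rd=2 wr=0: ok; after: ALU=0 MUL=1 MEM=0 BR=1, R=0, W=1
[3] ALU needs rd=2 wr=1: FU; after: ALU=0 MUL=1 MEM=0 BR=1, R=0, W=1
[4] MUL needs rd=2 wr=1: RD_PORT; after: ALU=0 MUL=1 MEM=0 BR=1, R=0, W=1
[5] MUL needs rd=2 wr=1: RD_PORT; after: ALU=0 MUL=1 MEM=0 BR=1, R=0, W=1

reason(slot 4) = RD_PORT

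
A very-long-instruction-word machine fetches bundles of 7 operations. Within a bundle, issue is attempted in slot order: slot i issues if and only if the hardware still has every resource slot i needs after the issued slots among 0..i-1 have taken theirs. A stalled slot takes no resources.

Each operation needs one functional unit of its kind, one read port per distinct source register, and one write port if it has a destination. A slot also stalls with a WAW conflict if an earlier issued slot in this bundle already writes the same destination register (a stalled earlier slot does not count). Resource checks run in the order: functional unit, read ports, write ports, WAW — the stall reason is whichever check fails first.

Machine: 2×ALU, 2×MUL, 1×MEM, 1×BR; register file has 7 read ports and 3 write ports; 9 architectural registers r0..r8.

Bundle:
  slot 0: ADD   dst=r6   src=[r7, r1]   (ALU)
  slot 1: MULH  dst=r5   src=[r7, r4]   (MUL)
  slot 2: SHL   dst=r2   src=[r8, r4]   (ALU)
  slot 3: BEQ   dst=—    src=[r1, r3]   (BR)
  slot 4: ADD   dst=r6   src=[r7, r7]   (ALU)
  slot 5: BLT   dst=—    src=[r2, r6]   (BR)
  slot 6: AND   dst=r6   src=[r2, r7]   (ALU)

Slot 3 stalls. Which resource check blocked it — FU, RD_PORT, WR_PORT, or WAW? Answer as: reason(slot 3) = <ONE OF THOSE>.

reason(slot 3) = RD_PORT

[0] ALU needs rd=2 wr=1: ok; after: ALU=1 MUL=2 MEM=1 BR=1, R=5, W=2
[1] MUL needs rd=2 wr=1: ok; after: ALU=1 MUL=1 MEM=1 BR=1, R=3, W=1
[2] ALU needs rd=2 wr=1: ok; after: ALU=0 MUL=1 MEM=1 BR=1, R=1, W=0
[3] BR needs rd=2 wr=0: RD_PORT; after: ALU=0 MUL=1 MEM=1 BR=1, R=1, W=0
[4] ALU needs rd=1 wr=1: FU; after: ALU=0 MUL=1 MEM=1 BR=1, R=1, W=0
[5] BR needs rd=2 wr=0: RD_PORT; after: ALU=0 MUL=1 MEM=1 BR=1, R=1, W=0
[6] ALU needs rd=2 wr=1: FU; after: ALU=0 MUL=1 MEM=1 BR=1, R=1, W=0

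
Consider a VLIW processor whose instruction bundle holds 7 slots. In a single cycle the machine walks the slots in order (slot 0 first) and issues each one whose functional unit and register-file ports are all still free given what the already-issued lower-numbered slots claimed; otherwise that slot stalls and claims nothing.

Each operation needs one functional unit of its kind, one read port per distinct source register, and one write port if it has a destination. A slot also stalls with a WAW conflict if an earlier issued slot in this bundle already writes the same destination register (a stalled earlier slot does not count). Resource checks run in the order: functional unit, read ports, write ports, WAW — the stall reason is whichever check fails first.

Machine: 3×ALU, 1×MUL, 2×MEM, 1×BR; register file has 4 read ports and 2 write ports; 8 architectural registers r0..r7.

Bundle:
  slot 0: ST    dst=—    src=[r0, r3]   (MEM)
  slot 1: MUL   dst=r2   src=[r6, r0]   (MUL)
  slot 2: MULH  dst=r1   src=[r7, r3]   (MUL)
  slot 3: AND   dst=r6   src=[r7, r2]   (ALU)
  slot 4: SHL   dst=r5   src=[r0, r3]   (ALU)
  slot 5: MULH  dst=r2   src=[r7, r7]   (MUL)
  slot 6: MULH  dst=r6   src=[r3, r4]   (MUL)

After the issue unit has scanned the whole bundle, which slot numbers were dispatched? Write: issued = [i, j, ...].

[0] MEM needs rd=2 wr=0: ok; after: ALU=3 MUL=1 MEM=1 BR=1, R=2, W=2
[1] MUL needs rd=2 wr=1: ok; after: ALU=3 MUL=0 MEM=1 BR=1, R=0, W=1
[2] MUL needs rd=2 wr=1: FU; after: ALU=3 MUL=0 MEM=1 BR=1, R=0, W=1
[3] ALU needs rd=2 wr=1: RD_PORT; after: ALU=3 MUL=0 MEM=1 BR=1, R=0, W=1
[4] ALU needs rd=2 wr=1: RD_PORT; after: ALU=3 MUL=0 MEM=1 BR=1, R=0, W=1
[5] MUL needs rd=1 wr=1: FU; after: ALU=3 MUL=0 MEM=1 BR=1, R=0, W=1
[6] MUL needs rd=2 wr=1: FU; after: ALU=3 MUL=0 MEM=1 BR=1, R=0, W=1

issued = [0, 1]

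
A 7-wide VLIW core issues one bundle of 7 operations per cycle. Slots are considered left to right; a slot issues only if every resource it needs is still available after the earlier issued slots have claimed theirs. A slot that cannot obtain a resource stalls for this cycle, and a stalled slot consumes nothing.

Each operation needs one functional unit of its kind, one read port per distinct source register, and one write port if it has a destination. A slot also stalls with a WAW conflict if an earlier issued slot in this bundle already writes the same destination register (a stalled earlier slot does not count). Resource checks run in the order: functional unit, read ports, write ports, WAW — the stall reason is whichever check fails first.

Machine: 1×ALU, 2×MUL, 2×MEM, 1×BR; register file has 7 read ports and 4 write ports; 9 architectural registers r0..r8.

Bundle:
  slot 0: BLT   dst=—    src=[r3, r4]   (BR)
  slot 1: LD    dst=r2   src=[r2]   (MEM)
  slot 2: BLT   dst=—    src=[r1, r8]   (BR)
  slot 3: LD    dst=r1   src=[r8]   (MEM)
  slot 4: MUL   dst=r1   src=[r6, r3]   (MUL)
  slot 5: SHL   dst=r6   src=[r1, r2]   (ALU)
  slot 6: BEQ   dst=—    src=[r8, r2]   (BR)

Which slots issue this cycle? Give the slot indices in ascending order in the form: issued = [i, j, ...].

[0] BR needs rd=2 wr=0: ok; after: ALU=1 MUL=2 MEM=2 BR=0, R=5, W=4
[1] MEM needs rd=1 wr=1: ok; after: ALU=1 MUL=2 MEM=1 BR=0, R=4, W=3
[2] BR needs rd=2 wr=0: FU; after: ALU=1 MUL=2 MEM=1 BR=0, R=4, W=3
[3] MEM needs rd=1 wr=1: ok; after: ALU=1 MUL=2 MEM=0 BR=0, R=3, W=2
[4] MUL needs rd=2 wr=1: WAW; after: ALU=1 MUL=2 MEM=0 BR=0, R=3, W=2
[5] ALU needs rd=2 wr=1: ok; after: ALU=0 MUL=2 MEM=0 BR=0, R=1, W=1
[6] BR needs rd=2 wr=0: FU; after: ALU=0 MUL=2 MEM=0 BR=0, R=1, W=1

issued = [0, 1, 3, 5]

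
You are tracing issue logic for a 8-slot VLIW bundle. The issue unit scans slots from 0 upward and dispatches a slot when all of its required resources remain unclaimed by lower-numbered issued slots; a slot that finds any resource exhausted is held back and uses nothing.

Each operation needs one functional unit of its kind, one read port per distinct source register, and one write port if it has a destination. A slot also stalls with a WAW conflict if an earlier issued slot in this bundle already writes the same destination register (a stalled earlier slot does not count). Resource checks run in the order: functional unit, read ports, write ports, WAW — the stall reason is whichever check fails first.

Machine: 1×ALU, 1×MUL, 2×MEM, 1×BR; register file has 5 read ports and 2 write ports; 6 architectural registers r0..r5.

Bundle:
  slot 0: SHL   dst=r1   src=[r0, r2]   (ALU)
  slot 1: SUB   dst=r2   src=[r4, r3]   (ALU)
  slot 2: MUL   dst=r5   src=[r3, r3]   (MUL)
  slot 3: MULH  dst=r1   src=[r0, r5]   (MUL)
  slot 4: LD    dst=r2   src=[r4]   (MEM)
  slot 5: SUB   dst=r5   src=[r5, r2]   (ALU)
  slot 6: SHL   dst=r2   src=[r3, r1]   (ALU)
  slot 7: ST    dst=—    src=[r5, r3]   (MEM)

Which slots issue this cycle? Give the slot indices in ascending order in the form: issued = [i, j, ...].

issued = [0, 2, 7]

(0) want 1×ALU +2rd +1wr — yes → AL0|MU1|ME2|BR1|rd3|wr1
(1) want 1×ALU +2rd +1wr — FU → AL0|MU1|ME2|BR1|rd3|wr1
(2) want 1×MUL +1rd +1wr — yes → AL0|MU0|ME2|BR1|rd2|wr0
(3) want 1×MUL +2rd +1wr — FU → AL0|MU0|ME2|BR1|rd2|wr0
(4) want 1×MEM +1rd +1wr — WR_PORT → AL0|MU0|ME2|BR1|rd2|wr0
(5) want 1×ALU +2rd +1wr — FU → AL0|MU0|ME2|BR1|rd2|wr0
(6) want 1×ALU +2rd +1wr — FU → AL0|MU0|ME2|BR1|rd2|wr0
(7) want 1×MEM +2rd +0wr — yes → AL0|MU0|ME1|BR1|rd0|wr0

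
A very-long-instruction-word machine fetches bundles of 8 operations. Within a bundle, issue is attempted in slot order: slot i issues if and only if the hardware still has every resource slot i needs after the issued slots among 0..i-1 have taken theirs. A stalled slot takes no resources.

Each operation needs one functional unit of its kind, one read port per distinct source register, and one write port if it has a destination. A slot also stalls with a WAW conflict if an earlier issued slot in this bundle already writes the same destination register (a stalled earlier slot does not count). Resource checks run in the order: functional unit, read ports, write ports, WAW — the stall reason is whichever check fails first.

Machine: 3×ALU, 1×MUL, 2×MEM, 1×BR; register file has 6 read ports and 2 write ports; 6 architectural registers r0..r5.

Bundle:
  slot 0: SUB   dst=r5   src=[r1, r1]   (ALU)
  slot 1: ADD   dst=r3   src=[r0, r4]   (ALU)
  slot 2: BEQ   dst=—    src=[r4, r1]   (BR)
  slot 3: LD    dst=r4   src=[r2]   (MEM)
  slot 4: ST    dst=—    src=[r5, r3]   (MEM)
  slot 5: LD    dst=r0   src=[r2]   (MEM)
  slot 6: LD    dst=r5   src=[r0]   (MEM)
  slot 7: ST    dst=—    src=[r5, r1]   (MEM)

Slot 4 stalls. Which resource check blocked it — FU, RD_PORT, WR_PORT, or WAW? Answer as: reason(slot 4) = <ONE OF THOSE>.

slot 0 (ALU): ISSUE — free A2,Mu1,Ld2,B1 rp5 wp1
slot 1 (ALU): ISSUE — free A1,Mu1,Ld2,B1 rp3 wp0
slot 2 (BR): ISSUE — free A1,Mu1,Ld2,B0 rp1 wp0
slot 3 (MEM): stall WR_PORT — free A1,Mu1,Ld2,B0 rp1 wp0
slot 4 (MEM): stall RD_PORT — free A1,Mu1,Ld2,B0 rp1 wp0
slot 5 (MEM): stall WR_PORT — free A1,Mu1,Ld2,B0 rp1 wp0
slot 6 (MEM): stall WR_PORT — free A1,Mu1,Ld2,B0 rp1 wp0
slot 7 (MEM): stall RD_PORT — free A1,Mu1,Ld2,B0 rp1 wp0

reason(slot 4) = RD_PORT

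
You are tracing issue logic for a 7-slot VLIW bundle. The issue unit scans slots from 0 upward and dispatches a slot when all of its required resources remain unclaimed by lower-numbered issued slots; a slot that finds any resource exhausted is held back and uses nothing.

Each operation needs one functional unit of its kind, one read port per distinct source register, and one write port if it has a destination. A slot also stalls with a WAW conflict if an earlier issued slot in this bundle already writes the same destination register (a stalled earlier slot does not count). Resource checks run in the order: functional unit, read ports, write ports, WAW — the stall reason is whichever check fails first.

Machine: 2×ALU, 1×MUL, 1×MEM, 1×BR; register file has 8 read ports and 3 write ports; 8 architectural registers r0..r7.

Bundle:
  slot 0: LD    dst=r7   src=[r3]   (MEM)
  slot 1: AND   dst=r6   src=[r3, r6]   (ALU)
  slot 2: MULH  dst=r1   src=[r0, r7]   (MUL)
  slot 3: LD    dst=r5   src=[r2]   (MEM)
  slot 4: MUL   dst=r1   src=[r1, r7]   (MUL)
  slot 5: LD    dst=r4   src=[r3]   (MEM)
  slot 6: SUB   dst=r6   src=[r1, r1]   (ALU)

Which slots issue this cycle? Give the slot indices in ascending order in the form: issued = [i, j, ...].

[0] MEM needs rd=1 wr=1: ok; after: ALU=2 MUL=1 MEM=0 BR=1, R=7, W=2
[1] ALU needs rd=2 wr=1: ok; after: ALU=1 MUL=1 MEM=0 BR=1, R=5, W=1
[2] MUL needs rd=2 wr=1: ok; after: ALU=1 MUL=0 MEM=0 BR=1, R=3, W=0
[3] MEM needs rd=1 wr=1: FU; after: ALU=1 MUL=0 MEM=0 BR=1, R=3, W=0
[4] MUL needs rd=2 wr=1: FU; after: ALU=1 MUL=0 MEM=0 BR=1, R=3, W=0
[5] MEM needs rd=1 wr=1: FU; after: ALU=1 MUL=0 MEM=0 BR=1, R=3, W=0
[6] ALU needs rd=1 wr=1: WR_PORT; after: ALU=1 MUL=0 MEM=0 BR=1, R=3, W=0

issued = [0, 1, 2]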